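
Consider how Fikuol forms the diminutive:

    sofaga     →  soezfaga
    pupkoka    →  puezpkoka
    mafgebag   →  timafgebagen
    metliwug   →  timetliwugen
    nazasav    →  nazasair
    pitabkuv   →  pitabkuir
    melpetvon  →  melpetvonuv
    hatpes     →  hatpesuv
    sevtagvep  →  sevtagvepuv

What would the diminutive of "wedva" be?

"wedva" ends in -a. The stems ending in -a (sofaga → soezfaga, pupkoka → puezpkoka) insert -ez- after the first vowel.
The other patterns: stems ending in -g add ti- … -en around the stem; stems ending in -v drop the final letter and add -ir; stems ending in -n, -p or -s add -uv.
So wedva → weezdva.

weezdva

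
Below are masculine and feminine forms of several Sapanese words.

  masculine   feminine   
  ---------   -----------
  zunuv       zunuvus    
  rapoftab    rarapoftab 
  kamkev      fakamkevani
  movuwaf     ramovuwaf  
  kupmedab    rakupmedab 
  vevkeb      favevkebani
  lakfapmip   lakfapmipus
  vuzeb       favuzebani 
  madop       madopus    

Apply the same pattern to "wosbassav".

rawosbassav

"wosbassav" has last vowel 'a'. The stems whose last vowel is 'a' (movuwaf → ramovuwaf, rapoftab → rarapoftab, kupmedab → rakupmedab) add the prefix ra-.
So wosbassav → rawosbassav.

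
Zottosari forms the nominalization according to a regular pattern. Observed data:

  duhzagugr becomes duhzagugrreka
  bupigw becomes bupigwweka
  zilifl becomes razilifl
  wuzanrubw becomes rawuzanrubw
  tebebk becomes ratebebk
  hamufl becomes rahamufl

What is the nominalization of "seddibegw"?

seddibegwweka

bupigw and wuzanrubw both end in -w yet inflect differently (bupigwweka, rawuzanrubw), so the final letter is not what conditions the rule; the second-to-last letter is.
"seddibegw" has second-to-last letter 'g'. The stems whose second-to-last letter is 'g' (duhzagugr → duhzagugrreka, bupigw → bupigwweka) double the final consonant and add -eka.
The other pattern: stems whose second-to-last letter is 'b' or 'f' add the prefix ra-.
So seddibegw → seddibegwweka.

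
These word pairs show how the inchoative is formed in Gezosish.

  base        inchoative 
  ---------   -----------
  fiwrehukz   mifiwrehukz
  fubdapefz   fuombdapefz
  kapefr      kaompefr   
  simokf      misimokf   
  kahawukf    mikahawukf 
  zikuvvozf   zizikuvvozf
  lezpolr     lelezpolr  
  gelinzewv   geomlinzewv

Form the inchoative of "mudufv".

muomdufv

"mudufv" has second-to-last letter 'f'. The stems whose second-to-last letter is 'f' (fubdapefz → fuombdapefz, kapefr → kaompefr) insert -om- after the first vowel.
So mudufv → muomdufv.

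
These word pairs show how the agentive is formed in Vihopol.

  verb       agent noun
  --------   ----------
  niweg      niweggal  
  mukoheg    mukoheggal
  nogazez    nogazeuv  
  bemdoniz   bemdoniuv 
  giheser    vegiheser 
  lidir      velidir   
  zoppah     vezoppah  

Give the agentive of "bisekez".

niweg and nogazez both have last vowel 'e' yet inflect differently (niweggal, nogazeuv), so the last vowel is not what conditions the rule; the final letter is.
"bisekez" ends in -z. The stems ending in -z (nogazez → nogazeuv, bemdoniz → bemdoniuv) drop the final letter and add -uv.
The other patterns: stems ending in -g double the final consonant and add -al; stems ending in -h or -r add the prefix ve-.
So bisekez → bisekeuv.

bisekeuv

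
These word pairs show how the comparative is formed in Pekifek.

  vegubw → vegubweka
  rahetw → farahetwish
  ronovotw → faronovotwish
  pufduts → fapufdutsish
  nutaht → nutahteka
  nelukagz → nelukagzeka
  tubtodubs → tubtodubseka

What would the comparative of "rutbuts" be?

farutbutsish

"rutbuts" has second-to-last letter 't'. The stems whose second-to-last letter is 't' (ronovotw → faronovotwish, pufduts → fapufdutsish, rahetw → farahetwish) add fa- … -ish around the stem.
So rutbuts → farutbutsish.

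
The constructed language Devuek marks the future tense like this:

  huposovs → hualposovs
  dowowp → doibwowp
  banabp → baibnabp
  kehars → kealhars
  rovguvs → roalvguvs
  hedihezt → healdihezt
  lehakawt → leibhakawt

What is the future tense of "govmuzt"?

lehakawt and hedihezt both end in -t yet inflect differently (leibhakawt, healdihezt), so the final letter is not what conditions the rule; the second-to-last letter is.
"govmuzt" has second-to-last letter 'z'. The one such stem in the data (hedihezt → healdihezt) inserts -al- after the first vowel (as do huposovs, kehars), so the same rule applies.
So govmuzt → goalvmuzt.

goalvmuzt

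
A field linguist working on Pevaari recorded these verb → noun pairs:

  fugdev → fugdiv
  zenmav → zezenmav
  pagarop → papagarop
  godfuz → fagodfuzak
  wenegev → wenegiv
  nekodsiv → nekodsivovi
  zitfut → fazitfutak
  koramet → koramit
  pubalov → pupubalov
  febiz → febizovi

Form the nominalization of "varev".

variv

"varev" has last vowel 'e'. The stems whose last vowel is 'e' (koramet → koramit, wenegev → wenegiv, fugdev → fugdiv) change the last vowel to 'i'.
The other patterns: stems whose last vowel is 'i' add -ovi; stems whose last vowel is 'u' add fa- … -ak around the stem; stems whose last vowel is 'a' or 'o' repeat the first consonant+vowel as a prefix.
So varev → variv.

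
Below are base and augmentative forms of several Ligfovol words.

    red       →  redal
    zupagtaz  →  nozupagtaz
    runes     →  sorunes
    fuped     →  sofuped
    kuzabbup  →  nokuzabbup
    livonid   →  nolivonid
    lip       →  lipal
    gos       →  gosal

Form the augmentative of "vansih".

sovansih

gos and runes both end in -s yet inflect differently (gosal, sorunes), so the final letter is not what conditions the rule; the number of vowels is.
"vansih" has 2 vowels. The stems with 2 vowels (runes → sorunes, fuped → sofuped) add the prefix so-.
The other patterns: stems with 1 vowel add -al; stems with 3 vowels add the prefix no-.
So vansih → sovansih.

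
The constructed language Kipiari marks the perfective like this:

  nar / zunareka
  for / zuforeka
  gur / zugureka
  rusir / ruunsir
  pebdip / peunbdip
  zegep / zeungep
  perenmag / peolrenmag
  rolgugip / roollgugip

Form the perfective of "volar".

vounlar

nar and rusir both end in -r yet inflect differently (zunareka, ruunsir), so the final letter is not what conditions the rule; the number of vowels is.
"volar" has 2 vowels. The stems with 2 vowels (rusir → ruunsir, pebdip → peunbdip, zegep → zeungep) insert -un- after the first vowel.
The other patterns: stems with 1 vowel add zu- … -eka around the stem; stems with 3 vowels insert -ol- after the first vowel.
So volar → vounlar.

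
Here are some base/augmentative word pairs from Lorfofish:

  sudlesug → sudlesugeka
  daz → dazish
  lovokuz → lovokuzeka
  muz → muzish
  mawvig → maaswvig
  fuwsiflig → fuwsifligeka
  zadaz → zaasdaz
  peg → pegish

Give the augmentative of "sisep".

peg and mawvig both end in -g yet inflect differently (pegish, maaswvig), so the final letter is not what conditions the rule; the number of vowels is.
"sisep" has 2 vowels. The stems with 2 vowels (mawvig → maaswvig, zadaz → zaasdaz) insert -as- after the first vowel.
The other patterns: stems with 1 vowel add -ish; stems with 3 vowels add -eka.
So sisep → siassep.

siassep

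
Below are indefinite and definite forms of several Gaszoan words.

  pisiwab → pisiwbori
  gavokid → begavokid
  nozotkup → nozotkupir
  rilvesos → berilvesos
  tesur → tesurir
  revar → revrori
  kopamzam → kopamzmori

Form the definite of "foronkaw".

foronkwori

"foronkaw" has last vowel 'a'. The stems whose last vowel is 'a' (pisiwab → pisiwbori, kopamzam → kopamzmori, revar → revrori) delete the last vowel and add -ori.
The other patterns: stems whose last vowel is 'u' add -ir; stems whose last vowel is 'i' or 'o' add the prefix be-.
So foronkaw → foronkwori.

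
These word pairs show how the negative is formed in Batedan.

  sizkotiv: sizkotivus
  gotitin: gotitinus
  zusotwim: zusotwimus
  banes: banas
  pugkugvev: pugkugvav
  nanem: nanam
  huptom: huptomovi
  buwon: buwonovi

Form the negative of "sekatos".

sekatosovi

sizkotiv and pugkugvev both end in -v yet inflect differently (sizkotivus, pugkugvav), so the final letter is not what conditions the rule; the last vowel is.
"sekatos" has last vowel 'o'. The stems whose last vowel is 'o' (huptom → huptomovi, buwon → buwonovi) add -ovi.
The other patterns: stems whose last vowel is 'i' add -us; stems whose last vowel is 'e' change the last vowel to 'a'.
So sekatos → sekatosovi.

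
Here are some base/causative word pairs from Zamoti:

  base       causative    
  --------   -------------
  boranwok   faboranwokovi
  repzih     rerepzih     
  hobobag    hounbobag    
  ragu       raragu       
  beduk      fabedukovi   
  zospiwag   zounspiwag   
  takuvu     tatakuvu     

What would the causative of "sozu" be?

sosozu

"sozu" ends in -u. The stems ending in -u (ragu → raragu, takuvu → tatakuvu) repeat the first consonant+vowel as a prefix.
So sozu → sosozu.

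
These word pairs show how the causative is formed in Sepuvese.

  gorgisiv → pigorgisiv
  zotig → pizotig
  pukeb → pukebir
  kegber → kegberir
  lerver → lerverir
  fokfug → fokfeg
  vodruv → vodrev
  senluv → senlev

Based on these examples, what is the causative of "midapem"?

midapemir

zotig and fokfug both end in -g yet inflect differently (pizotig, fokfeg), so the final letter is not what conditions the rule; the last vowel is.
"midapem" has last vowel 'e'. The stems whose last vowel is 'e' (pukeb → pukebir, kegber → kegberir, lerver → lerverir) add -ir.
So midapem → midapemir.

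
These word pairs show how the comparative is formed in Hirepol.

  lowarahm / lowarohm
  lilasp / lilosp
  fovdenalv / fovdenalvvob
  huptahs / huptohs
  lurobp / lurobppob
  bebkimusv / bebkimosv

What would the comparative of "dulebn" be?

"dulebn" has second-to-last letter 'b'. The one such stem in the data (lurobp → lurobppob) doubles the final consonant and adds -ob (as does fovdenalv), so the same rule applies.
So dulebn → dulebnnob.

dulebnnob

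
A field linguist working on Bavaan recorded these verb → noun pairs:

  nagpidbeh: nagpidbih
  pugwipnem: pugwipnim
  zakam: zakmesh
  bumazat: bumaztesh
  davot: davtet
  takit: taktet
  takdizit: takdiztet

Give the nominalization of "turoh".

turhet

pugwipnem and zakam both end in -m yet inflect differently (pugwipnim, zakmesh), so the final letter is not what conditions the rule; the last vowel is.
"turoh" has last vowel 'o'. The one such stem in the data (davot → davtet) deletes the last vowel and adds -et (as do takit, takdizit), so the same rule applies.
The other patterns: stems whose last vowel is 'e' change the last vowel to 'i'; stems whose last vowel is 'a' delete the last vowel and add -esh.
So turoh → turhet.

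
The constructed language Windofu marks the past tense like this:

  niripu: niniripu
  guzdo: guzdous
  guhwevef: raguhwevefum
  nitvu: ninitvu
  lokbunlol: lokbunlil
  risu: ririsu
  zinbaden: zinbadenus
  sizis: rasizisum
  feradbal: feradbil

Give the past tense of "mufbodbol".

mufbodbil

guhwevef and zinbaden both have last vowel 'e' yet inflect differently (raguhwevefum, zinbadenus), so the last vowel is not what conditions the rule; the final letter is.
"mufbodbol" ends in -l. The stems ending in -l (lokbunlol → lokbunlil, feradbal → feradbil) change the last vowel to 'i'.
The other patterns: stems ending in -f or -s add ra- … -um around the stem; stems ending in -u repeat the first consonant+vowel as a prefix; stems ending in -n or -o add -us.
So mufbodbol → mufbodbil.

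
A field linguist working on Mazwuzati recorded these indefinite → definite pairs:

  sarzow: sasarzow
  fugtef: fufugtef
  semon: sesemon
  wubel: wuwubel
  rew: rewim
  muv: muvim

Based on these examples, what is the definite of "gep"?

sarzow and rew both end in -w yet inflect differently (sasarzow, rewim), so the final letter is not what conditions the rule; the number of vowels is.
"gep" has 1 vowel. The stems with 1 vowel (rew → rewim, muv → muvim) add -im.
The other pattern: stems with 2 vowels repeat the first consonant+vowel as a prefix.
So gep → gepim.

gepim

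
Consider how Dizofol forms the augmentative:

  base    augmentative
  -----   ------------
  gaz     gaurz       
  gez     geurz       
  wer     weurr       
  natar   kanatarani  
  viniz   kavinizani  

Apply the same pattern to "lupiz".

kalupizani

gez and viniz both end in -z yet inflect differently (geurz, kavinizani), so the final letter is not what conditions the rule; the number of vowels is.
"lupiz" has 2 vowels. The stems with 2 vowels (viniz → kavinizani, natar → kanatarani) add ka- … -ani around the stem.
So lupiz → kalupizani.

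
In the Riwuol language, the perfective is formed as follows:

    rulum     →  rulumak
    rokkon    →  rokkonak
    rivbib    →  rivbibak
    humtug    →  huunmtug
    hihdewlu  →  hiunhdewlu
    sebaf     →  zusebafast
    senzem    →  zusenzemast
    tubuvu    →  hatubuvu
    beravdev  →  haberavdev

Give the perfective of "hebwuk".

rulum and senzem both end in -m yet inflect differently (rulumak, zusenzemast), so the final letter is not what conditions the rule; the first letter is.
"hebwuk" begins with h-. The stems beginning with h- (humtug → huunmtug, hihdewlu → hiunhdewlu) insert -un- after the first vowel.
The other patterns: stems beginning with r- add -ak; stems beginning with s- add zu- … -ast around the stem; stems beginning with b- or t- add the prefix ha-.
So hebwuk → heunbwuk.

heunbwuk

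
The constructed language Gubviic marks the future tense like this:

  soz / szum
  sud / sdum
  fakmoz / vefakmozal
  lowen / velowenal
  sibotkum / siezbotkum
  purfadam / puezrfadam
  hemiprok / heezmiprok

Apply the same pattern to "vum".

vmum

"vum" has 1 vowel. The stems with 1 vowel (soz → szum, sud → sdum) delete the last vowel and add -um.
So vum → vmum.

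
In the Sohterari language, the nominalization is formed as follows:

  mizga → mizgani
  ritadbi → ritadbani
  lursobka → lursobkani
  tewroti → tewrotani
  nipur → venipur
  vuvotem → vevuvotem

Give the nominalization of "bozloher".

mizga and nipur both have 2 vowels yet inflect differently (mizgani, venipur), so the number of vowels is not what conditions the rule; whether the stem ends in a vowel or a consonant is.
"bozloher" ends in a consonant. The stems ending in a consonant (nipur → venipur, vuvotem → vevuvotem) add the prefix ve-.
The other pattern: stems ending in a vowel drop the final letter and add -ani.
So bozloher → vebozloher.

vebozloher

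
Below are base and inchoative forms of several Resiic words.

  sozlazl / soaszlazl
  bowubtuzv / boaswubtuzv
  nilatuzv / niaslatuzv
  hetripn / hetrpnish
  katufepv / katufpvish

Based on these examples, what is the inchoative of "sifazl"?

katufepv and nilatuzv both end in -v yet inflect differently (katufpvish, niaslatuzv), so the final letter is not what conditions the rule; the second-to-last letter is.
"sifazl" has second-to-last letter 'z'. The stems whose second-to-last letter is 'z' (sozlazl → soaszlazl, nilatuzv → niaslatuzv, bowubtuzv → boaswubtuzv) insert -as- after the first vowel.
So sifazl → siasfazl.

siasfazl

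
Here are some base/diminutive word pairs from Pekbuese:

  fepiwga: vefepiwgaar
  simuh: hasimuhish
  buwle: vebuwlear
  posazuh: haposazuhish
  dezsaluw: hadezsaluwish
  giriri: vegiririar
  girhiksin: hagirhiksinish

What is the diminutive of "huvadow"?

hahuvadowish

girhiksin and giriri both have last vowel 'i' yet inflect differently (hagirhiksinish, vegiririar), so the last vowel is not what conditions the rule; whether the stem ends in a vowel or a consonant is.
"huvadow" ends in a consonant. The stems ending in a consonant (simuh → hasimuhish, dezsaluw → hadezsaluwish, posazuh → haposazuhish) add ha- … -ish around the stem.
So huvadow → hahuvadowish.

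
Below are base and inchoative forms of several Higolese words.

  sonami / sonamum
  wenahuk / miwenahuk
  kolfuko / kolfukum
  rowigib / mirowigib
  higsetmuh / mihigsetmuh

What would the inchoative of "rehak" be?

mirehak

sonami and rowigib both have last vowel 'i' yet inflect differently (sonamum, mirowigib), so the last vowel is not what conditions the rule; whether the stem ends in a vowel or a consonant is.
"rehak" ends in a consonant. The stems ending in a consonant (rowigib → mirowigib, higsetmuh → mihigsetmuh, wenahuk → miwenahuk) add the prefix mi-.
The other pattern: stems ending in a vowel drop the final letter and add -um.
So rehak → mirehak.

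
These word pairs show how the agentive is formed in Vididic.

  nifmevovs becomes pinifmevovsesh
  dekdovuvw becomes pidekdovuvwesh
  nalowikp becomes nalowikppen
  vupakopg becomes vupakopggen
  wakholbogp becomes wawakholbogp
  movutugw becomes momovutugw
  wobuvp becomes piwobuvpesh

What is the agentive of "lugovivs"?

movutugw and dekdovuvw both end in -w yet inflect differently (momovutugw, pidekdovuvwesh), so the final letter is not what conditions the rule; the second-to-last letter is.
"lugovivs" has second-to-last letter 'v'. The stems whose second-to-last letter is 'v' (nifmevovs → pinifmevovsesh, dekdovuvw → pidekdovuvwesh, wobuvp → piwobuvpesh) add pi- … -esh around the stem.
So lugovivs → pilugovivsesh.

pilugovivsesh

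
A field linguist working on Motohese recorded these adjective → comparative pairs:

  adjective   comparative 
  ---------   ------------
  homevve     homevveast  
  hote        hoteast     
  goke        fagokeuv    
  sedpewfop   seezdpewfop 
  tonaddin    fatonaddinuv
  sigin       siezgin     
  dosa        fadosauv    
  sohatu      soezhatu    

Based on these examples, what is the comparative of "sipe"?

homevve and goke both end in -e yet inflect differently (homevveast, fagokeuv), so the final letter is not what conditions the rule; the first letter is.
"sipe" begins with s-. The stems beginning with s- (sedpewfop → seezdpewfop, sohatu → soezhatu, sigin → siezgin) insert -ez- after the first vowel.
So sipe → siezpe.

siezpe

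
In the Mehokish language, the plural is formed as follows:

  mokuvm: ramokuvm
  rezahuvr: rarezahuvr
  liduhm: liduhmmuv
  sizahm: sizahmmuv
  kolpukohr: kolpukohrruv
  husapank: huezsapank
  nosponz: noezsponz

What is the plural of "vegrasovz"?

ravegrasovz

mokuvm and liduhm both end in -m yet inflect differently (ramokuvm, liduhmmuv), so the final letter is not what conditions the rule; the second-to-last letter is.
"vegrasovz" has second-to-last letter 'v'. The stems whose second-to-last letter is 'v' (mokuvm → ramokuvm, rezahuvr → rarezahuvr) add the prefix ra-.
The other patterns: stems whose second-to-last letter is 'h' double the final consonant and add -uv; stems whose second-to-last letter is 'n' insert -ez- after the first vowel.
So vegrasovz → ravegrasovz.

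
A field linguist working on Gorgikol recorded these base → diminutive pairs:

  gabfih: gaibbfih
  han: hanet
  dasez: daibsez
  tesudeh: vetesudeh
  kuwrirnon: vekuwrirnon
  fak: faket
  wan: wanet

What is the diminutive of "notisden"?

gabfih and tesudeh both end in -h yet inflect differently (gaibbfih, vetesudeh), so the final letter is not what conditions the rule; the number of vowels is.
"notisden" has 3 vowels. The stems with 3 vowels (tesudeh → vetesudeh, kuwrirnon → vekuwrirnon) add the prefix ve-.
So notisden → venotisden.

venotisden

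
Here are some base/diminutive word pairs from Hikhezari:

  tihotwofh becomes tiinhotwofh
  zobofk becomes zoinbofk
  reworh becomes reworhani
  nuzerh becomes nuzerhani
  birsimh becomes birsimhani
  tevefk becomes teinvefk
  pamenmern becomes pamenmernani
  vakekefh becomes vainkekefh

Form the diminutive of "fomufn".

"fomufn" has second-to-last letter 'f'. The stems whose second-to-last letter is 'f' (tevefk → teinvefk, tihotwofh → tiinhotwofh, zobofk → zoinbofk) insert -in- after the first vowel.
The other pattern: stems whose second-to-last letter is 'm' or 'r' add -ani.
So fomufn → foinmufn.

foinmufn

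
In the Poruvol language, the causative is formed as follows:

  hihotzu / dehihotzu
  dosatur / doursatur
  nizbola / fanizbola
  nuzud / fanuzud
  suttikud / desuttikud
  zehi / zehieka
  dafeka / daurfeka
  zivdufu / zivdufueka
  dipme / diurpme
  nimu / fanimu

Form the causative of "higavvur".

dehigavvur

zivdufu and nimu both end in -u yet inflect differently (zivdufueka, fanimu), so the final letter is not what conditions the rule; the first letter is.
"higavvur" begins with h-. The one such stem in the data (hihotzu → dehihotzu) adds the prefix de-, so the same rule applies.
So higavvur → dehigavvur.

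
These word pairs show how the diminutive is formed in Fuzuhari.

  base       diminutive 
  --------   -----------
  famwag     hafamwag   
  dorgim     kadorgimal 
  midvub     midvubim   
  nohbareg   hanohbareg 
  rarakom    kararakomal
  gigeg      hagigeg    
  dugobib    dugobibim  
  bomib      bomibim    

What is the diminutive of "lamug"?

halamug

dugobib and dorgim both have last vowel 'i' yet inflect differently (dugobibim, kadorgimal), so the last vowel is not what conditions the rule; the final letter is.
"lamug" ends in -g. The stems ending in -g (famwag → hafamwag, gigeg → hagigeg, nohbareg → hanohbareg) add the prefix ha-.
The other patterns: stems ending in -b add -im; stems ending in -m add ka- … -al around the stem.
So lamug → halamug.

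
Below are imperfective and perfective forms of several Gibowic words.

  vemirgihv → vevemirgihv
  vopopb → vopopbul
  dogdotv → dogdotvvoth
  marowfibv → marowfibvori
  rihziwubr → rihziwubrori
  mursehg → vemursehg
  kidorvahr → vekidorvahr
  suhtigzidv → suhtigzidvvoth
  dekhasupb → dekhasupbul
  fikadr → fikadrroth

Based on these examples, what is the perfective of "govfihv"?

vegovfihv

vemirgihv and marowfibv both end in -v yet inflect differently (vevemirgihv, marowfibvori), so the final letter is not what conditions the rule; the second-to-last letter is.
"govfihv" has second-to-last letter 'h'. The stems whose second-to-last letter is 'h' (vemirgihv → vevemirgihv, kidorvahr → vekidorvahr, mursehg → vemursehg) add the prefix ve-.
So govfihv → vegovfihv.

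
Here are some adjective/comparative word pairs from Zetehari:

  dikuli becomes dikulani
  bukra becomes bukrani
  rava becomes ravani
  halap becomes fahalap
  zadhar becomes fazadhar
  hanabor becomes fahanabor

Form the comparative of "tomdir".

bukra and halap both have last vowel 'a' yet inflect differently (bukrani, fahalap), so the last vowel is not what conditions the rule; whether the stem ends in a vowel or a consonant is.
"tomdir" ends in a consonant. The stems ending in a consonant (halap → fahalap, zadhar → fazadhar, hanabor → fahanabor) add the prefix fa-.
So tomdir → fatomdir.

fatomdir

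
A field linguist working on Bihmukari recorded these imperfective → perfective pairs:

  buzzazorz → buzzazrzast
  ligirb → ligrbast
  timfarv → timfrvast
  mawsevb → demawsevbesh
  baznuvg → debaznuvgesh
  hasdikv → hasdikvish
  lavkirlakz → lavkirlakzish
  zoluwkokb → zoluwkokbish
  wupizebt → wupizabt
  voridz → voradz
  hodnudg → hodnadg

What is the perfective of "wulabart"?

ligirb and mawsevb both end in -b yet inflect differently (ligrbast, demawsevbesh), so the final letter is not what conditions the rule; the second-to-last letter is.
"wulabart" has second-to-last letter 'r'. The stems whose second-to-last letter is 'r' (buzzazorz → buzzazrzast, ligirb → ligrbast, timfarv → timfrvast) delete the last vowel and add -ast.
So wulabart → wulabrtast.

wulabrtast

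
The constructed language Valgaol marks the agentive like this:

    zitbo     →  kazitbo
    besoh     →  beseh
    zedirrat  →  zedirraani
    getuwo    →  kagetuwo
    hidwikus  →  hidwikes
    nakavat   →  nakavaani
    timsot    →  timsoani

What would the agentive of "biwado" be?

getuwo and timsot both have last vowel 'o' yet inflect differently (kagetuwo, timsoani), so the last vowel is not what conditions the rule; the final letter is.
"biwado" ends in -o. The stems ending in -o (getuwo → kagetuwo, zitbo → kazitbo) add the prefix ka-.
So biwado → kabiwado.

kabiwado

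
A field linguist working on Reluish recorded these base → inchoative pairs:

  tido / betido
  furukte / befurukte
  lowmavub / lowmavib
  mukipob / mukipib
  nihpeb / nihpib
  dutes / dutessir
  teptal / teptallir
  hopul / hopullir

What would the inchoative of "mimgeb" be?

mimgib

"mimgeb" ends in -b. The stems ending in -b (lowmavub → lowmavib, mukipob → mukipib, nihpeb → nihpib) change the last vowel to 'i'.
The other patterns: stems ending in -e or -o add the prefix be-; stems ending in -l or -s double the final consonant and add -ir.
So mimgeb → mimgib.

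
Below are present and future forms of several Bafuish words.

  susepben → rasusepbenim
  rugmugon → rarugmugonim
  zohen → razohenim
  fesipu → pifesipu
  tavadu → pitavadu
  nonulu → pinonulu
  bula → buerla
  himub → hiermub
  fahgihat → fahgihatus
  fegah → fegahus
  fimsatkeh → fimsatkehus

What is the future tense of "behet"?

behetus

fesipu and himub both have last vowel 'u' yet inflect differently (pifesipu, hiermub), so the last vowel is not what conditions the rule; the final letter is.
"behet" ends in -t. The one such stem in the data (fahgihat → fahgihatus) adds -us, so the same rule applies.
The other patterns: stems ending in -n add ra- … -im around the stem; stems ending in -u add the prefix pi-; stems ending in -a or -b insert -er- after the first vowel.
So behet → behetus.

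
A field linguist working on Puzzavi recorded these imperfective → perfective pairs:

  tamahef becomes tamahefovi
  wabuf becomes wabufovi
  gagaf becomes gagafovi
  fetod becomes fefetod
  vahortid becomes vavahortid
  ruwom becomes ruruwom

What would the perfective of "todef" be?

"todef" ends in -f. The stems ending in -f (tamahef → tamahefovi, wabuf → wabufovi, gagaf → gagafovi) add -ovi.
The other pattern: stems ending in -d or -m repeat the first consonant+vowel as a prefix.
So todef → todefovi.

todefovi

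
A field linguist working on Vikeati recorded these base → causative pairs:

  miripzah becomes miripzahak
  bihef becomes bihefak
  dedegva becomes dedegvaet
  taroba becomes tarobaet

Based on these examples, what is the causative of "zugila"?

zugilaet

"zugila" ends in a vowel. The stems ending in a vowel (dedegva → dedegvaet, taroba → tarobaet) add -et.
So zugila → zugilaet.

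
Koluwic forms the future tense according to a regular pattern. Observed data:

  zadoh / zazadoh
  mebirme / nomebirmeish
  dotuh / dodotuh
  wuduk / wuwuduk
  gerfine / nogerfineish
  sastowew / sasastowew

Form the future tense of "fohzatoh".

mebirme and sastowew both have last vowel 'e' yet inflect differently (nomebirmeish, sasastowew), so the last vowel is not what conditions the rule; whether the stem ends in a vowel or a consonant is.
"fohzatoh" ends in a consonant. The stems ending in a consonant (sastowew → sasastowew, dotuh → dodotuh, zadoh → zazadoh) repeat the first consonant+vowel as a prefix.
The other pattern: stems ending in a vowel add no- … -ish around the stem.
So fohzatoh → fofohzatoh.

fofohzatoh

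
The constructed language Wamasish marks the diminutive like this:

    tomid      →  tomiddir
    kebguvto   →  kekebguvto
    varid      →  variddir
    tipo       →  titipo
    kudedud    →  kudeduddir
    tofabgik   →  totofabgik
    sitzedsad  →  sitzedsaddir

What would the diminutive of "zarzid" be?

"zarzid" ends in -d. The stems ending in -d (tomid → tomiddir, varid → variddir, sitzedsad → sitzedsaddir) double the final consonant and add -ir.
The other pattern: stems ending in -k or -o repeat the first consonant+vowel as a prefix.
So zarzid → zarziddir.

zarziddir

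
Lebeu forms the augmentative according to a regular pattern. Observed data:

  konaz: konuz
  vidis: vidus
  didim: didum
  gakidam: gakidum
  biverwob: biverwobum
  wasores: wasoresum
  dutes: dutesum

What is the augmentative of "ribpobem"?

vidis and wasores both end in -s yet inflect differently (vidus, wasoresum), so the final letter is not what conditions the rule; the last vowel is.
"ribpobem" has last vowel 'e'. The stems whose last vowel is 'e' (wasores → wasoresum, dutes → dutesum) add -um.
The other pattern: stems whose last vowel is 'a' or 'i' change the last vowel to 'u'.
So ribpobem → ribpobemum.

ribpobemum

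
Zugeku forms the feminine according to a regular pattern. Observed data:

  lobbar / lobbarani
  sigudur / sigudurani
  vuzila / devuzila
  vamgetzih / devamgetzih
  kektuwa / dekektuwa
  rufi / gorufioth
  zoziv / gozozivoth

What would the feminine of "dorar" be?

dorarani

"dorar" ends in -r. The stems ending in -r (lobbar → lobbarani, sigudur → sigudurani) add -ani.
So dorar → dorarani.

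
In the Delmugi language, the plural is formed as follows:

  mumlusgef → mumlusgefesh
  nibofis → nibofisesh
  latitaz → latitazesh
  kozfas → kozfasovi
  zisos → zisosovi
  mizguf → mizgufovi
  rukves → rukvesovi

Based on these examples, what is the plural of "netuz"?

"netuz" has 2 vowels. The stems with 2 vowels (kozfas → kozfasovi, zisos → zisosovi, mizguf → mizgufovi) add -ovi.
The other pattern: stems with 3 vowels add -esh.
So netuz → netuzovi.

netuzovi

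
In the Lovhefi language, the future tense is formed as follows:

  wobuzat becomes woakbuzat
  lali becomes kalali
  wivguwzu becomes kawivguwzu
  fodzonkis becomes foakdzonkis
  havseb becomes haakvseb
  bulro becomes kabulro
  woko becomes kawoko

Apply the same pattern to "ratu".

fodzonkis and lali both have last vowel 'i' yet inflect differently (foakdzonkis, kalali), so the last vowel is not what conditions the rule; whether the stem ends in a vowel or a consonant is.
"ratu" ends in a vowel. The stems ending in a vowel (lali → kalali, bulro → kabulro, woko → kawoko) add the prefix ka-.
The other pattern: stems ending in a consonant insert -ak- after the first vowel.
So ratu → karatu.

karatu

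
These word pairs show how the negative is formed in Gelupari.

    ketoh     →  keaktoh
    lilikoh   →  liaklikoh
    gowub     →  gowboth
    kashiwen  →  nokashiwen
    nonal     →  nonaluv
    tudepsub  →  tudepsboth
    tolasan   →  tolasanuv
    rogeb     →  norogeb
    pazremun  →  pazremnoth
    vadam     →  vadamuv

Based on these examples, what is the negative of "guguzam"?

gowub and rogeb both end in -b yet inflect differently (gowboth, norogeb), so the final letter is not what conditions the rule; the last vowel is.
"guguzam" has last vowel 'a'. The stems whose last vowel is 'a' (nonal → nonaluv, vadam → vadamuv, tolasan → tolasanuv) add -uv.
So guguzam → guguzamuv.

guguzamuv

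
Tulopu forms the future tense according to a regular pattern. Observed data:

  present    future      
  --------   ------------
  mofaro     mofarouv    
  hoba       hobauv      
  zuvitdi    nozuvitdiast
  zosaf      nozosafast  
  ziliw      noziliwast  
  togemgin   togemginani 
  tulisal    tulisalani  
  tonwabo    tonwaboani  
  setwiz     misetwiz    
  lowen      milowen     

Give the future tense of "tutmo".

mofaro and tonwabo both end in -o yet inflect differently (mofarouv, tonwaboani), so the final letter is not what conditions the rule; the first letter is.
"tutmo" begins with t-. The stems beginning with t- (togemgin → togemginani, tulisal → tulisalani, tonwabo → tonwaboani) add -ani.
The other patterns: stems beginning with h- or m- add -uv; stems beginning with z- add no- … -ast around the stem; stems beginning with l- or s- add the prefix mi-.
So tutmo → tutmoani.

tutmoani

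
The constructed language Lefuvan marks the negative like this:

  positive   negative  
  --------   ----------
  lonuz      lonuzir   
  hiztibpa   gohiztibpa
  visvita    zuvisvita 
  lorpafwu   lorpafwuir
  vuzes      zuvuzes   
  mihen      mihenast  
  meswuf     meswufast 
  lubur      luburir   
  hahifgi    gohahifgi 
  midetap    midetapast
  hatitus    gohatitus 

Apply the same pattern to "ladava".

ladavair

hiztibpa and visvita both end in -a yet inflect differently (gohiztibpa, zuvisvita), so the final letter is not what conditions the rule; the first letter is.
"ladava" begins with l-. The stems beginning with l- (lorpafwu → lorpafwuir, lonuz → lonuzir, lubur → luburir) add -ir.
The other patterns: stems beginning with m- add -ast; stems beginning with h- add the prefix go-; stems beginning with v- add the prefix zu-.
So ladava → ladavair.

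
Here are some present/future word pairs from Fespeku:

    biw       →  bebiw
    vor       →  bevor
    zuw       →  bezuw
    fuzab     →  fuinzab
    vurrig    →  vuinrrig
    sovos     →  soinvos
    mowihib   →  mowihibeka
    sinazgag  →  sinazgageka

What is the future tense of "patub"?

fuzab and mowihib both end in -b yet inflect differently (fuinzab, mowihibeka), so the final letter is not what conditions the rule; the number of vowels is.
"patub" has 2 vowels. The stems with 2 vowels (fuzab → fuinzab, vurrig → vuinrrig, sovos → soinvos) insert -in- after the first vowel.
So patub → paintub.

paintub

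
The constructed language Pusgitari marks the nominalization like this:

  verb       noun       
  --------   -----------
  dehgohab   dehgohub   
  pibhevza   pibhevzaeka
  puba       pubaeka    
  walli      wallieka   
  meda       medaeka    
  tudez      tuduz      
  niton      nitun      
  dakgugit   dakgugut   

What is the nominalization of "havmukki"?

meda and dehgohab both have last vowel 'a' yet inflect differently (medaeka, dehgohub), so the last vowel is not what conditions the rule; whether the stem ends in a vowel or a consonant is.
"havmukki" ends in a vowel. The stems ending in a vowel (meda → medaeka, puba → pubaeka, walli → wallieka) add -eka.
So havmukki → havmukkieka.

havmukkieka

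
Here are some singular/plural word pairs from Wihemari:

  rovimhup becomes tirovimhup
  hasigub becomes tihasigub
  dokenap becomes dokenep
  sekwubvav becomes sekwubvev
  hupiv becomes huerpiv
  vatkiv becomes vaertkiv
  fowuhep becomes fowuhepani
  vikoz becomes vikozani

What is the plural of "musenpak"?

musenpek

"musenpak" has last vowel 'a'. The stems whose last vowel is 'a' (dokenap → dokenep, sekwubvav → sekwubvev) change the last vowel to 'e'.
The other patterns: stems whose last vowel is 'u' add the prefix ti-; stems whose last vowel is 'i' insert -er- after the first vowel; stems whose last vowel is 'e' or 'o' add -ani.
So musenpak → musenpek.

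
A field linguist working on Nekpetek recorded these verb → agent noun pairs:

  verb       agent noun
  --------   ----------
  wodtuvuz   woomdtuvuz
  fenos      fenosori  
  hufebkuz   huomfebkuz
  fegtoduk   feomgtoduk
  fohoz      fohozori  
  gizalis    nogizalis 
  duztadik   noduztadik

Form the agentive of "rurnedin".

fegtoduk and duztadik both end in -k yet inflect differently (feomgtoduk, noduztadik), so the final letter is not what conditions the rule; the last vowel is.
"rurnedin" has last vowel 'i'. The stems whose last vowel is 'i' (gizalis → nogizalis, duztadik → noduztadik) add the prefix no-.
The other patterns: stems whose last vowel is 'u' insert -om- after the first vowel; stems whose last vowel is 'o' add -ori.
So rurnedin → norurnedin.

norurnedin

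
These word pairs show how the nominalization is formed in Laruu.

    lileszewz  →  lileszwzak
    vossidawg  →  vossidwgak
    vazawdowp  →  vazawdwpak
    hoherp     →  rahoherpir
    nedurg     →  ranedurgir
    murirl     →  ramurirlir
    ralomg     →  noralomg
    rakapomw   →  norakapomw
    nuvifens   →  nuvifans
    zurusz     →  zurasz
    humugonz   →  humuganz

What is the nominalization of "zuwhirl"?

razuwhirlir

vazawdowp and hoherp both end in -p yet inflect differently (vazawdwpak, rahoherpir), so the final letter is not what conditions the rule; the second-to-last letter is.
"zuwhirl" has second-to-last letter 'r'. The stems whose second-to-last letter is 'r' (hoherp → rahoherpir, nedurg → ranedurgir, murirl → ramurirlir) add ra- … -ir around the stem.
So zuwhirl → razuwhirlir.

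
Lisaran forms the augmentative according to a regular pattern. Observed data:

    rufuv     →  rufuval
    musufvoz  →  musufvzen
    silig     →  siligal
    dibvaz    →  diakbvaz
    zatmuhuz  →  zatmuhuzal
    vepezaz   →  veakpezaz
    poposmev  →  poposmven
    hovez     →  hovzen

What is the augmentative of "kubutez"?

dibvaz and hovez both end in -z yet inflect differently (diakbvaz, hovzen), so the final letter is not what conditions the rule; the last vowel is.
"kubutez" has last vowel 'e'. The stems whose last vowel is 'e' (hovez → hovzen, poposmev → poposmven) delete the last vowel and add -en.
The other patterns: stems whose last vowel is 'a' insert -ak- after the first vowel; stems whose last vowel is 'i' or 'u' add -al.
So kubutez → kubutzen.

kubutzen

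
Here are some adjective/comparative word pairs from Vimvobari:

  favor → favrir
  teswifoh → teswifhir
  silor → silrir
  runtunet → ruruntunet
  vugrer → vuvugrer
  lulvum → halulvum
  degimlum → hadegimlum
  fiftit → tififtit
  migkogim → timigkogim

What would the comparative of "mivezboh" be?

mivezbhir

favor and vugrer both end in -r yet inflect differently (favrir, vuvugrer), so the final letter is not what conditions the rule; the last vowel is.
"mivezboh" has last vowel 'o'. The stems whose last vowel is 'o' (favor → favrir, teswifoh → teswifhir, silor → silrir) delete the last vowel and add -ir.
So mivezboh → mivezbhir.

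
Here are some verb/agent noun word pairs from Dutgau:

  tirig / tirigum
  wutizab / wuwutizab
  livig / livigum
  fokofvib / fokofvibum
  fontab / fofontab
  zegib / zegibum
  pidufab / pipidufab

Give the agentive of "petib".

petibum

fontab and fokofvib both end in -b yet inflect differently (fofontab, fokofvibum), so the final letter is not what conditions the rule; the last vowel is.
"petib" has last vowel 'i'. The stems whose last vowel is 'i' (tirig → tirigum, fokofvib → fokofvibum, zegib → zegibum) add -um.
So petib → petibum.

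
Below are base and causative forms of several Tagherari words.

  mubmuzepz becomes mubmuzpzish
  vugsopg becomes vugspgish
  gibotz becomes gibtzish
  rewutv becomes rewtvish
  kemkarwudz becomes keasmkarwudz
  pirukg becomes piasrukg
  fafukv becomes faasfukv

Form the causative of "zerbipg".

mubmuzepz and kemkarwudz both end in -z yet inflect differently (mubmuzpzish, keasmkarwudz), so the final letter is not what conditions the rule; the second-to-last letter is.
"zerbipg" has second-to-last letter 'p'. The stems whose second-to-last letter is 'p' (mubmuzepz → mubmuzpzish, vugsopg → vugspgish) delete the last vowel and add -ish.
So zerbipg → zerbpgish.

zerbpgish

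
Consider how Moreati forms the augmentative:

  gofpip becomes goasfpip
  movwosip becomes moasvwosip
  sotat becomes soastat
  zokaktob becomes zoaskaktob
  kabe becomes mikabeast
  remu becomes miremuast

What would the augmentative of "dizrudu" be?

gofpip and kabe both have 2 vowels yet inflect differently (goasfpip, mikabeast), so the number of vowels is not what conditions the rule; whether the stem ends in a vowel or a consonant is.
"dizrudu" ends in a vowel. The stems ending in a vowel (kabe → mikabeast, remu → miremuast) add mi- … -ast around the stem.
The other pattern: stems ending in a consonant insert -as- after the first vowel.
So dizrudu → midizruduast.

midizruduast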